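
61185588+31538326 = 92723914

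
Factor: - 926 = -2^1*463^1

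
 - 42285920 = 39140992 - 81426912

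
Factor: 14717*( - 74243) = - 13^1*5711^1*14717^1 =- 1092634231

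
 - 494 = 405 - 899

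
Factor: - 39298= - 2^1*7^2*401^1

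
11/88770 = 1/8070 = 0.00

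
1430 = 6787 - 5357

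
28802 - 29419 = -617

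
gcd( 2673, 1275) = 3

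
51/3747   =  17/1249 = 0.01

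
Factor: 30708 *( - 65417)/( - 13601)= 2008825236/13601 =2^2 * 3^2 * 7^( - 1)*11^1 * 19^1*29^( - 1 )*67^(- 1 )*313^1*853^1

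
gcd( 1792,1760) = 32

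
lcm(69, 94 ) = 6486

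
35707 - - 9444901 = 9480608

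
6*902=5412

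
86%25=11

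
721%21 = 7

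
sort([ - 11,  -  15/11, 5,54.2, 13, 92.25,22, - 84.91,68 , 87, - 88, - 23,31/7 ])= [ -88, - 84.91 ,-23, - 11, - 15/11, 31/7, 5, 13 , 22, 54.2, 68, 87, 92.25]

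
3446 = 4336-890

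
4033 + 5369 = 9402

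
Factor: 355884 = 2^2* 3^1*47^1*631^1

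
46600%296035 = 46600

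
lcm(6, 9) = 18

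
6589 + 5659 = 12248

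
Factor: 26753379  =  3^1*8917793^1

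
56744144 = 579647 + 56164497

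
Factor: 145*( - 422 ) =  - 2^1*5^1*29^1*211^1 = -61190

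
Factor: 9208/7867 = 2^3*1151^1*7867^( - 1)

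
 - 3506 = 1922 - 5428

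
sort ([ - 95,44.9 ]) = [-95,44.9]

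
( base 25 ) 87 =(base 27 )7i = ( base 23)90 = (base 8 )317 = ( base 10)207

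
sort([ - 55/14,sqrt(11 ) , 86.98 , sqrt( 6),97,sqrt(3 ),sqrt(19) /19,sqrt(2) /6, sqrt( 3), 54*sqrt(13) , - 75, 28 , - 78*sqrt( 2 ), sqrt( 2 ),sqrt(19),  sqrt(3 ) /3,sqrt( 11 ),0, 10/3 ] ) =[ - 78*sqrt(2), - 75 ,- 55/14,0,sqrt(19 ) /19, sqrt( 2)/6,sqrt ( 3) /3,sqrt(2),sqrt(3 ),sqrt(3),  sqrt( 6 ),  sqrt( 11),sqrt( 11),10/3 , sqrt(19 ) , 28 , 86.98, 97, 54*sqrt( 13 )]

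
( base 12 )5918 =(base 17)207b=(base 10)9956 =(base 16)26e4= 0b10011011100100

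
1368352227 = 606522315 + 761829912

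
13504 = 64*211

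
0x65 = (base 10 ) 101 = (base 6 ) 245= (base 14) 73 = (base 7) 203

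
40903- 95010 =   -  54107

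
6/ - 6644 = - 3/3322= - 0.00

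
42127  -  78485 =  - 36358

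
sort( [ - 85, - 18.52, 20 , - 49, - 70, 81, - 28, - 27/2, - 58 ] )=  [ - 85, - 70, - 58, - 49, - 28, - 18.52,-27/2,20, 81]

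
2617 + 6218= 8835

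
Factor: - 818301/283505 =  - 3^1*5^( -1)*11^1*137^1*181^1*56701^ ( - 1)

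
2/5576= 1/2788 = 0.00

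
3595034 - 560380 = 3034654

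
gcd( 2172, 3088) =4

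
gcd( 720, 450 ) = 90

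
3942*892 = 3516264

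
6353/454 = 13 + 451/454 = 13.99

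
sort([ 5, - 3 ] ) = [ - 3,5 ] 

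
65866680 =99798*660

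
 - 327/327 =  - 1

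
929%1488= 929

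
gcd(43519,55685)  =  7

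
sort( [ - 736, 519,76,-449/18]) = [ - 736, - 449/18,76,  519]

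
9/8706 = 3/2902 = 0.00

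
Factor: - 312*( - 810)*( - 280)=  - 2^7*3^5 * 5^2*7^1 *13^1 = - 70761600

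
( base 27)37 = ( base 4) 1120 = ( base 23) 3j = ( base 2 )1011000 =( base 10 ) 88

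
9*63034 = 567306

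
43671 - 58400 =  - 14729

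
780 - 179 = 601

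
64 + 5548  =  5612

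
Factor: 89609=13^1*61^1 * 113^1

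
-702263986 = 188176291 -890440277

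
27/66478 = 27/66478 = 0.00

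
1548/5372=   387/1343 = 0.29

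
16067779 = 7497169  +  8570610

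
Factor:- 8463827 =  -8463827^1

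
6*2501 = 15006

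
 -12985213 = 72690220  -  85675433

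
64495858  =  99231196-34735338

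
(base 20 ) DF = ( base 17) g3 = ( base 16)113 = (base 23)BM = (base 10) 275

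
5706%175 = 106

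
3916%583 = 418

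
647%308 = 31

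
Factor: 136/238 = 4/7 = 2^2*7^( -1)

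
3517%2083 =1434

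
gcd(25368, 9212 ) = 28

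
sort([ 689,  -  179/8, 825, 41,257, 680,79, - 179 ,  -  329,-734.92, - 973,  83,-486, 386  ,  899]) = [-973 ,  -  734.92,  -  486, - 329, - 179 , - 179/8,41, 79,83,257,386, 680, 689,825, 899] 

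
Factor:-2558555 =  - 5^1 * 511711^1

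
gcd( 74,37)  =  37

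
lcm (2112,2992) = 35904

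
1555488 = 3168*491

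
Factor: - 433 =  - 433^1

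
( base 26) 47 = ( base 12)93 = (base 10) 111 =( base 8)157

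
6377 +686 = 7063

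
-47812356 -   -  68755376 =20943020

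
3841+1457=5298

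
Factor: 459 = 3^3*17^1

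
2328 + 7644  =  9972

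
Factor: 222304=2^5 * 6947^1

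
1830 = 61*30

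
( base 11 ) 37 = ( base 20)20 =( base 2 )101000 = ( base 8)50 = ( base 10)40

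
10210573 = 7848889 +2361684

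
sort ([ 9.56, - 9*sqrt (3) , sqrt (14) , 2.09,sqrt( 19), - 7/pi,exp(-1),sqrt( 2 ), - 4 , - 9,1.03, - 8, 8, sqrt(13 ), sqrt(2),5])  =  [ - 9*sqrt( 3), - 9, - 8, - 4, - 7/pi , exp( - 1 ), 1.03 , sqrt( 2),sqrt(2 ), 2.09,sqrt( 13 ), sqrt( 14 ),sqrt( 19 ),5,8,9.56 ]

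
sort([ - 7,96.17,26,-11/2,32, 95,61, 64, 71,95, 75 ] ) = [-7, - 11/2, 26, 32,61,64,71, 75,95,95, 96.17]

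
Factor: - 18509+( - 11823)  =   - 30332 = - 2^2*7583^1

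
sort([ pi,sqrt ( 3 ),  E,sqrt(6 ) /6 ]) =[ sqrt( 6)/6,sqrt(3 ), E,pi ]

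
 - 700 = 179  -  879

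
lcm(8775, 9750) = 87750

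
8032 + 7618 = 15650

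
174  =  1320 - 1146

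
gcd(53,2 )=1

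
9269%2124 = 773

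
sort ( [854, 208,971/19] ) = [ 971/19,  208,854 ] 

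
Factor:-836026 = -2^1 * 17^1*67^1*367^1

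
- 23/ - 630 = 23/630  =  0.04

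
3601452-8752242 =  - 5150790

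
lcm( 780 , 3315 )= 13260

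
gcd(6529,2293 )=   1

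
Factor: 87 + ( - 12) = 75  =  3^1*5^2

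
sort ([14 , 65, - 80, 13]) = [ - 80,  13,14 , 65]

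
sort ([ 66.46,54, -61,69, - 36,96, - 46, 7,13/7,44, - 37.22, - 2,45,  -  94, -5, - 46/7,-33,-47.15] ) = [ - 94, - 61 , - 47.15,- 46, - 37.22,-36, - 33,-46/7, - 5, - 2, 13/7,7,44, 45, 54, 66.46, 69, 96 ]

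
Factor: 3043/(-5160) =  - 2^(-3 ) * 3^( - 1)*5^( - 1 )*17^1 * 43^( - 1 ) *179^1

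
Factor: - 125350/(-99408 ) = 2^(-3) * 3^( - 1)*5^2*19^( - 1)*23^1 = 575/456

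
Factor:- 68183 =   -  41^1*1663^1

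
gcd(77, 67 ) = 1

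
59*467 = 27553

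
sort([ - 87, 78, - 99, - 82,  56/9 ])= [ - 99,  -  87, - 82, 56/9,78 ]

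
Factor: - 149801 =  - 59^1*2539^1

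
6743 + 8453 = 15196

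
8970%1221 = 423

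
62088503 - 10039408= 52049095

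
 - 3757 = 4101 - 7858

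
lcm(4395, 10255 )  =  30765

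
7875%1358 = 1085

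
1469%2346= 1469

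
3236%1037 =125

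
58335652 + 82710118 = 141045770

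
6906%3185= 536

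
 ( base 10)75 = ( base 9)83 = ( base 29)2h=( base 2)1001011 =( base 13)5a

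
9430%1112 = 534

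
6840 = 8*855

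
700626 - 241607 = 459019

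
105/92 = 1  +  13/92 = 1.14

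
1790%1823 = 1790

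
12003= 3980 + 8023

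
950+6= 956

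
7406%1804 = 190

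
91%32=27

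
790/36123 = 790/36123 = 0.02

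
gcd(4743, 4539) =51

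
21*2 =42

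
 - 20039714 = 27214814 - 47254528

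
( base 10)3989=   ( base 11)2aa7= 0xf95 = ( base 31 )44l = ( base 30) 4ct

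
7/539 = 1/77 = 0.01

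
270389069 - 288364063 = - 17974994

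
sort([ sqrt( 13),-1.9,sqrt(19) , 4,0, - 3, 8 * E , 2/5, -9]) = [  -  9, - 3,- 1.9,0,2/5,sqrt( 13 ), 4,sqrt(19 ), 8 * E] 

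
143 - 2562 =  - 2419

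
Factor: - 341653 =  - 13^1*41^1*641^1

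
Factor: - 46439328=-2^5 * 3^1*13^1*127^1*293^1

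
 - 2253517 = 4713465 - 6966982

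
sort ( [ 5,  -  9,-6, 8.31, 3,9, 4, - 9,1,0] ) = [-9 , - 9, - 6,  0,1,  3,4,5,8.31,  9 ]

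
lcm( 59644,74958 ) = 5546892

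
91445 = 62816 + 28629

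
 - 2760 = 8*(  -  345) 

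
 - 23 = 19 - 42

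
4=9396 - 9392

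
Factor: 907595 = 5^1*13^1*13963^1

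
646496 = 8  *80812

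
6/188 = 3/94 = 0.03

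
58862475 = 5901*9975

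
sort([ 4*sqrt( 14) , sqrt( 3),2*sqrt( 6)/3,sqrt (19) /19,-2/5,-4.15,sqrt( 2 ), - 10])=[ - 10, - 4.15, - 2/5,sqrt( 19) /19, sqrt( 2),2*sqrt( 6)/3,sqrt( 3 ),4* sqrt(14) ]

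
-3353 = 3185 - 6538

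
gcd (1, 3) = 1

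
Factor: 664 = 2^3*83^1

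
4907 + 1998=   6905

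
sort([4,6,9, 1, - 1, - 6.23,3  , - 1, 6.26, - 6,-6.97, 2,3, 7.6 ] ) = [ - 6.97, - 6.23, - 6, - 1, - 1 , 1, 2, 3, 3, 4,6, 6.26,7.6, 9]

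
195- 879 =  - 684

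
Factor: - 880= -2^4*5^1*11^1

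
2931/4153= 2931/4153 = 0.71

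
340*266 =90440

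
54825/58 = 54825/58 = 945.26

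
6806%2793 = 1220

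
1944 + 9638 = 11582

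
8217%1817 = 949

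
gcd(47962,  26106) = 2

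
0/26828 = 0 =0.00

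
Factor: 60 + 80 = 140 = 2^2*5^1*7^1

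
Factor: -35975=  - 5^2* 1439^1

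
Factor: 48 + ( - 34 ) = 14 = 2^1*7^1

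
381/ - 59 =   -  381/59 =- 6.46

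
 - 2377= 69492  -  71869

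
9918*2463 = 24428034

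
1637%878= 759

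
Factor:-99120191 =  - 99120191^1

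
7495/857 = 7495/857 = 8.75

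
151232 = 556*272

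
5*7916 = 39580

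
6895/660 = 1379/132 = 10.45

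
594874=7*84982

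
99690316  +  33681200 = 133371516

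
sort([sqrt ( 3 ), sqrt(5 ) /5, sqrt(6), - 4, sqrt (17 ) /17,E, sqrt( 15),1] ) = [-4, sqrt ( 17)/17, sqrt( 5 )/5, 1, sqrt (3 ), sqrt(6 ), E,sqrt( 15 ) ] 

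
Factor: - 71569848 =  - 2^3*3^1 * 7^1*426011^1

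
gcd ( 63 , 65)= 1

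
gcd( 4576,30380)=4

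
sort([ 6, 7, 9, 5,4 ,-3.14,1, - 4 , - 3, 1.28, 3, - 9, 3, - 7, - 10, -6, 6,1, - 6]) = [ - 10,- 9, - 7, - 6, - 6, - 4, - 3.14, - 3,1,1 , 1.28,3, 3, 4, 5 , 6,6, 7, 9 ]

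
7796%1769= 720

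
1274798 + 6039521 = 7314319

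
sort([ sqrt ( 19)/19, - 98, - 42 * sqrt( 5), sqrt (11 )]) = [ - 98, - 42*sqrt( 5), sqrt (19)/19, sqrt( 11)]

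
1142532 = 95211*12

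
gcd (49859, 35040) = 73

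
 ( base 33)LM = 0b1011001011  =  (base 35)kf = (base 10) 715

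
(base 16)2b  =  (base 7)61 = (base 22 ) 1L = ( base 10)43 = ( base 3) 1121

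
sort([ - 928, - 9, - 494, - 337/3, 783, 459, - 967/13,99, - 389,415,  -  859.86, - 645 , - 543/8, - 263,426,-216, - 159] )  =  [- 928, - 859.86, - 645  , - 494,-389, - 263  ,-216, - 159, - 337/3,-967/13, - 543/8, - 9,99 , 415, 426, 459,  783] 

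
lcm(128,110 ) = 7040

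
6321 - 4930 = 1391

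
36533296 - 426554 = 36106742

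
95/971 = 95/971 = 0.10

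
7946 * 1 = 7946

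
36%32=4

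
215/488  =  215/488 = 0.44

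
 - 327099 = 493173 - 820272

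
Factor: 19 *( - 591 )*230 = - 2582670 = - 2^1*3^1*5^1*19^1* 23^1*197^1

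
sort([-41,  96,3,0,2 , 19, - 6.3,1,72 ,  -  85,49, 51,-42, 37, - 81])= [ - 85, - 81,  -  42,  -  41, - 6.3,0,1,2, 3,19, 37, 49, 51,72, 96]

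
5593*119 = 665567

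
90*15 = 1350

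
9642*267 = 2574414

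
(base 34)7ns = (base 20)1252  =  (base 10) 8902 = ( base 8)21306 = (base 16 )22c6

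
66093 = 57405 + 8688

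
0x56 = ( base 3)10012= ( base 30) 2q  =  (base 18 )4E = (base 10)86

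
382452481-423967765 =-41515284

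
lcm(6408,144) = 12816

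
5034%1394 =852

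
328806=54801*6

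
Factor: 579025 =5^2 * 19^1 * 23^1*53^1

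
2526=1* 2526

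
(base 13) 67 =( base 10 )85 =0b1010101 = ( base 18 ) 4D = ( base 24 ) 3D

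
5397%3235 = 2162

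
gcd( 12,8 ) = 4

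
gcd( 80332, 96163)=1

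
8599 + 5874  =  14473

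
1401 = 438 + 963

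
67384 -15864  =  51520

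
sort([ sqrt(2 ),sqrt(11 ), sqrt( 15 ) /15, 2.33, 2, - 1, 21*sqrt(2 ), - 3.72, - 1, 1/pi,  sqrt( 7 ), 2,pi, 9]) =[ - 3.72, - 1,-1,sqrt(15 ) /15,1/pi, sqrt ( 2 ), 2,  2, 2.33,sqrt(7 ), pi,sqrt(11), 9,  21*sqrt (2 ) ]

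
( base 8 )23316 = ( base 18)1cbg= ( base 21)11B1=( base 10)9934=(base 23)ihl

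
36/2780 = 9/695 = 0.01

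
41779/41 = 1019=1019.00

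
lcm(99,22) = 198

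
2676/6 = 446 =446.00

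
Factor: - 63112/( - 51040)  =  2^( - 2 )*5^ ( - 1 ) * 7^3 * 11^(-1 ) *23^1 * 29^ ( - 1) = 7889/6380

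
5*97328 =486640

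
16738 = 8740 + 7998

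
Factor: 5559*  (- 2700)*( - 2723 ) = 40870323900=2^2*3^4*5^2*7^1*17^1*109^1*389^1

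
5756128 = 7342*784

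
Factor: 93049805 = 5^1*2593^1*7177^1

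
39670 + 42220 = 81890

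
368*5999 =2207632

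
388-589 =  - 201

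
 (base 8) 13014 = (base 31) 5r2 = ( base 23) AF9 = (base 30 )684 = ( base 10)5644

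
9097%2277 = 2266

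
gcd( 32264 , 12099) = 4033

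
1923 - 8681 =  - 6758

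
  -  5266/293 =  - 18 + 8/293 = - 17.97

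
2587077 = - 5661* ( - 457) 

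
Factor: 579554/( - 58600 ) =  - 989/100  =  - 2^( - 2)*5^( - 2 )*23^1*43^1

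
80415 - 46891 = 33524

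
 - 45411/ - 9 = 15137/3=5045.67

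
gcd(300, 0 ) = 300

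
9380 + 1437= 10817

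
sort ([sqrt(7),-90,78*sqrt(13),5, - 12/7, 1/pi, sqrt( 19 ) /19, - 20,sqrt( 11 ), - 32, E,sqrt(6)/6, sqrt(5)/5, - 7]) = [ - 90, - 32,-20, - 7, - 12/7 , sqrt(19 ) /19, 1/pi, sqrt( 6 ) /6,sqrt(5 ) /5, sqrt(7 ),E , sqrt(11), 5,78*sqrt ( 13 )]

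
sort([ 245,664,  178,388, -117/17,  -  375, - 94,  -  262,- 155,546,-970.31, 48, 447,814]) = [ - 970.31, - 375, - 262,-155,-94,-117/17, 48,178,245,  388, 447, 546, 664,814]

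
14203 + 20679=34882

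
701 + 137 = 838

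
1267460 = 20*63373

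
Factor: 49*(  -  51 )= -3^1 * 7^2*17^1 = - 2499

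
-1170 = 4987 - 6157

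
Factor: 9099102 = 2^1 * 3^1*109^1 * 13913^1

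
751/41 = 751/41=18.32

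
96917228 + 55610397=152527625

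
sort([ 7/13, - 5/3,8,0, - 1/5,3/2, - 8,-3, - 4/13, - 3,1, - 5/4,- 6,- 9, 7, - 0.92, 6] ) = [ - 9,- 8, - 6, - 3 , - 3,-5/3, - 5/4, - 0.92, - 4/13,  -  1/5,0, 7/13, 1, 3/2, 6,7,8 ]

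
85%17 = 0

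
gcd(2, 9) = 1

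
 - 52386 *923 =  - 48352278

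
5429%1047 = 194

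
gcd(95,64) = 1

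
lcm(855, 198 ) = 18810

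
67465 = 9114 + 58351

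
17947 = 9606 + 8341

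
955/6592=955/6592 = 0.14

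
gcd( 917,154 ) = 7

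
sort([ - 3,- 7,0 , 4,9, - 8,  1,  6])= [ - 8 , - 7 , - 3 , 0,1,4,6,  9 ] 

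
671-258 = 413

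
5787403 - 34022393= -28234990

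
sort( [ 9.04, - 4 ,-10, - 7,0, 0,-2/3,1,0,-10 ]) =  [ - 10, - 10, - 7, - 4, - 2/3,  0,0,0, 1,9.04] 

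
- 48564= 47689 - 96253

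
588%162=102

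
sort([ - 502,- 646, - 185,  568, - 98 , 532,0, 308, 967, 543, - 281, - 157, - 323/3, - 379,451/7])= [ - 646 ,-502, - 379, - 281, - 185,  -  157, - 323/3, - 98,0, 451/7,308,532, 543, 568,  967 ]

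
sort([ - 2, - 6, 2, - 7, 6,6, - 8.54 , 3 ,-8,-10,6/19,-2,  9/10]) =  [-10,-8.54, - 8, - 7, - 6, - 2, - 2, 6/19,9/10, 2,3,6,6]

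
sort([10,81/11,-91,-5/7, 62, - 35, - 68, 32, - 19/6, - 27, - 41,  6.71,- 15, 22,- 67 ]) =[ - 91, - 68,- 67,-41 , - 35,-27, - 15 ,-19/6, - 5/7,6.71 , 81/11,10, 22, 32, 62]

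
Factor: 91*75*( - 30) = -204750=- 2^1 * 3^2*5^3*7^1*13^1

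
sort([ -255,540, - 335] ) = [ - 335, - 255,  540 ]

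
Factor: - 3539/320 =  - 2^ ( - 6)*5^( - 1)*3539^1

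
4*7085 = 28340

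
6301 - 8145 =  - 1844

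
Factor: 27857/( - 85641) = -3^( - 1) * 89^1*313^1* 28547^ ( - 1 )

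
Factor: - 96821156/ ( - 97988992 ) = 2^(-5 )*37^2*17681^1*765539^(-1) = 24205289/24497248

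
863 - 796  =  67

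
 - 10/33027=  - 10/33027 = - 0.00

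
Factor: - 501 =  - 3^1*167^1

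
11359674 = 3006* 3779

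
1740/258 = 290/43 = 6.74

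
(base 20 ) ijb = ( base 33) 6W1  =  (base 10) 7591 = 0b1110110100111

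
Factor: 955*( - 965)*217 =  - 5^2*7^1*31^1*191^1*193^1= - 199981775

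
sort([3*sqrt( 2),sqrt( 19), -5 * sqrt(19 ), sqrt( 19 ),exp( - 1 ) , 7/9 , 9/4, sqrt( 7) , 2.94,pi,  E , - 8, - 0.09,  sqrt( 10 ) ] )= [ - 5*sqrt(19 ), - 8, - 0.09, exp( - 1 ), 7/9,9/4, sqrt( 7 ), E,2.94,pi,sqrt(10 ),3*sqrt( 2),  sqrt( 19 ),  sqrt( 19)]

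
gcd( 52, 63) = 1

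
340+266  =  606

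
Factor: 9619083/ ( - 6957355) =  - 3^2*5^( - 1) *23^1*31^1*61^( - 1 ) * 1499^1*22811^ ( - 1) 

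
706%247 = 212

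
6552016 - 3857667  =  2694349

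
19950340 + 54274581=74224921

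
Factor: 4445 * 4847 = 5^1 * 7^1 * 37^1*127^1*131^1 = 21544915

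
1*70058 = 70058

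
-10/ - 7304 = 5/3652= 0.00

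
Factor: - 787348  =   - 2^2*196837^1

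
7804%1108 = 48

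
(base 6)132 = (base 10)56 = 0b111000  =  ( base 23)2A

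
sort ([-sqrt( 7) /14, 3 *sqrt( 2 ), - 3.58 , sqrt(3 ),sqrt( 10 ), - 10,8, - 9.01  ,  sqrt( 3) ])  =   [ - 10,-9.01,-3.58,  -  sqrt ( 7) /14, sqrt ( 3 ) , sqrt( 3 ),  sqrt(10),3*sqrt(2 ), 8]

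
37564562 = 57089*658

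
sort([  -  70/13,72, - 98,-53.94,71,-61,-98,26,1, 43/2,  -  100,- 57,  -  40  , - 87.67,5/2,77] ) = [ - 100, - 98, - 98,- 87.67, - 61, - 57, - 53.94,  -  40,-70/13, 1,  5/2,43/2,26 , 71,72  ,  77]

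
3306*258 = 852948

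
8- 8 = 0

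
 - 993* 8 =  - 7944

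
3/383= 3/383 = 0.01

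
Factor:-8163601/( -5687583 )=3^(-1 )* 11^ ( - 1 )*227^1*35963^1*172351^(  -  1)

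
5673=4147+1526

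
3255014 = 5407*602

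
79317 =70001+9316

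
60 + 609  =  669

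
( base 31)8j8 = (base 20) 10E5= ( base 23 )FF5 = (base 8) 20135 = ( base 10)8285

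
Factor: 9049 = 9049^1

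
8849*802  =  7096898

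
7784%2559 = 107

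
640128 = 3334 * 192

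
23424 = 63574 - 40150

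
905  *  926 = 838030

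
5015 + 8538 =13553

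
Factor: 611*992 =2^5*13^1 * 31^1*47^1=606112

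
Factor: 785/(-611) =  - 5^1 * 13^( - 1) * 47^( - 1) * 157^1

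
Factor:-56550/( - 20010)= 65/23 = 5^1 * 13^1 * 23^(- 1) 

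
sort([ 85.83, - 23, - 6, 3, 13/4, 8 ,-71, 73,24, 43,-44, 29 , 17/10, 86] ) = [ - 71, - 44, - 23, - 6,17/10,3,13/4, 8 , 24 , 29,43,73 , 85.83,86 ] 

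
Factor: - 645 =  - 3^1 * 5^1* 43^1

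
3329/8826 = 3329/8826 = 0.38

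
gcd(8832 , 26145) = 3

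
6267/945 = 6  +  199/315=6.63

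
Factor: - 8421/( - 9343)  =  3^1*7^1*401^1*9343^ ( - 1)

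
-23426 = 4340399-4363825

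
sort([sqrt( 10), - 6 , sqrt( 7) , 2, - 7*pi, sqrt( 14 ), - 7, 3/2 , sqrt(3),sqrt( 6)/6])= [ - 7*  pi, - 7, - 6,sqrt(6)/6,3/2, sqrt( 3),  2,sqrt(7 ) , sqrt(10 ),sqrt(14 ) ] 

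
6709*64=429376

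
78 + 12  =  90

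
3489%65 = 44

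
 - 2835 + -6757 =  - 9592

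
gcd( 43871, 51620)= 1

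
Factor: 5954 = 2^1*13^1*229^1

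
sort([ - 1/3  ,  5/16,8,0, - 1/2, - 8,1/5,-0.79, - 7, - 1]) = [ - 8,  -  7 , - 1, - 0.79, - 1/2, - 1/3,0,1/5 , 5/16,8]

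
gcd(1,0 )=1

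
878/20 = 43 + 9/10 = 43.90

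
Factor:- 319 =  - 11^1*29^1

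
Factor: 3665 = 5^1*733^1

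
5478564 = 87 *62972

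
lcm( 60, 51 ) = 1020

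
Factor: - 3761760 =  - 2^5*3^1 * 5^1*17^1*461^1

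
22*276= 6072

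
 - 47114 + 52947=5833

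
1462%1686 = 1462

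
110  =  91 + 19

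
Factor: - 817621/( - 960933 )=3^( - 1 ) * 7^1 * 59^ ( - 1) * 61^( - 1 )*89^(-1)*116803^1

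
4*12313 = 49252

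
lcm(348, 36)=1044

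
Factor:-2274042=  -2^1 * 3^1*379007^1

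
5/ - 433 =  - 1+428/433 = -0.01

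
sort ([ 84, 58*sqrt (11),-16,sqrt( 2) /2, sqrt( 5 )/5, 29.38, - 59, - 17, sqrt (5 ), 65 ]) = [  -  59,  -  17 , - 16,sqrt(5)/5, sqrt( 2 )/2, sqrt(5), 29.38, 65, 84,58 * sqrt(11)] 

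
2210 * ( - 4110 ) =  - 9083100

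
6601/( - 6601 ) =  - 1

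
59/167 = 59/167 = 0.35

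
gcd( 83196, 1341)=9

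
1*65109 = 65109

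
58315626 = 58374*999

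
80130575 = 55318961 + 24811614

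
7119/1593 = 4  +  83/177 = 4.47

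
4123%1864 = 395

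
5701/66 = 5701/66 =86.38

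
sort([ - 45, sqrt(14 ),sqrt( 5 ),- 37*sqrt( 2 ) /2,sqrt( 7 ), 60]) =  [ - 45 , - 37*sqrt(2) /2,sqrt( 5 ), sqrt(7),sqrt( 14 ),60]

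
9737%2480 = 2297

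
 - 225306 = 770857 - 996163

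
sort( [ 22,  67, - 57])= [ - 57, 22, 67]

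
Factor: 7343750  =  2^1*5^7*47^1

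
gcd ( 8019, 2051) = 1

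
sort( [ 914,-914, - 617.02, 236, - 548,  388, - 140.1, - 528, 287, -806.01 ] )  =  [ - 914,  -  806.01, - 617.02, - 548, - 528,-140.1, 236, 287, 388, 914 ] 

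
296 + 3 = 299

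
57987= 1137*51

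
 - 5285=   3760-9045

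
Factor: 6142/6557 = 2^1*37^1*79^( - 1) = 74/79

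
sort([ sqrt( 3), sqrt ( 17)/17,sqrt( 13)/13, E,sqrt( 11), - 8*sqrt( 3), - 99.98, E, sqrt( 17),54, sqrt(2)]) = [ - 99.98,-8 *sqrt( 3),sqrt( 17) /17, sqrt (13)/13, sqrt(2),sqrt( 3), E, E, sqrt( 11 ),sqrt( 17),54 ] 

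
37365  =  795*47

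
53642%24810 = 4022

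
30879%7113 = 2427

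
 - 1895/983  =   - 1895/983  =  -1.93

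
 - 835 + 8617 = 7782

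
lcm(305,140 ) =8540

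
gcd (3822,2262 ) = 78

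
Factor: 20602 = 2^1*10301^1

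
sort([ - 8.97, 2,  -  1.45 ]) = [ - 8.97 , - 1.45,2 ]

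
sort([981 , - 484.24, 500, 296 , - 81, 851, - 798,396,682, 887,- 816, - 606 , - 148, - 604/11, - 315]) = [-816, - 798, - 606,-484.24,-315, - 148, -81, - 604/11, 296, 396,500, 682, 851, 887, 981]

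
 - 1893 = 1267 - 3160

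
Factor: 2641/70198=2^ (  -  1 )*19^1*139^1*35099^( - 1)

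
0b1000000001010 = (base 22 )8ae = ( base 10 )4106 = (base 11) 30a3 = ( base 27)5H2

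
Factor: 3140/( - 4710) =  - 2/3 = - 2^1*3^ ( - 1)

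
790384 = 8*98798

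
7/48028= 7/48028 = 0.00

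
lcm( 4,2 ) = 4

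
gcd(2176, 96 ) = 32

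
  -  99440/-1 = 99440 + 0/1 = 99440.00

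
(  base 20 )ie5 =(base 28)9f9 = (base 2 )1110100111101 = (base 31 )7oe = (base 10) 7485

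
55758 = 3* 18586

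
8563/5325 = 1 + 3238/5325 = 1.61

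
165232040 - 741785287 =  - 576553247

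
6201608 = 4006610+2194998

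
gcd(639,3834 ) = 639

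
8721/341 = 8721/341 = 25.57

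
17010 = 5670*3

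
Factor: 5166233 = 19^1*127^1*2141^1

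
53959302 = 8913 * 6054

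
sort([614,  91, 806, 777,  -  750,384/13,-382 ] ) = [ - 750,-382, 384/13,91,  614, 777,806 ]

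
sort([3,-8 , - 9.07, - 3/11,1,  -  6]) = [ - 9.07 , - 8,  -  6, - 3/11, 1, 3 ] 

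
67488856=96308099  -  28819243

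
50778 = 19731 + 31047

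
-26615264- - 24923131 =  -1692133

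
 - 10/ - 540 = 1/54 = 0.02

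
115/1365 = 23/273 = 0.08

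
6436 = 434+6002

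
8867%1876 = 1363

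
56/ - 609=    - 1 + 79/87 = -  0.09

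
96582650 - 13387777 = 83194873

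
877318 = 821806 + 55512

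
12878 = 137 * 94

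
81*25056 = 2029536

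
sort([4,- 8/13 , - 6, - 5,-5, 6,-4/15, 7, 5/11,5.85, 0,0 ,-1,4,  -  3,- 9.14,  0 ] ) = [ - 9.14,-6,  -  5 ,-5,- 3, - 1, - 8/13, - 4/15, 0,0 , 0,  5/11, 4,4,5.85, 6, 7 ]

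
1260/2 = 630 = 630.00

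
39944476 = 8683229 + 31261247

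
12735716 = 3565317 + 9170399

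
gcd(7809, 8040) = 3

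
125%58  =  9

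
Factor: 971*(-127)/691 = -123317/691 = -127^1*691^(-1 )*971^1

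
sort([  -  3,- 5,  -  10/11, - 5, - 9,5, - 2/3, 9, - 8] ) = [ - 9, - 8, -5, - 5, - 3, - 10/11, - 2/3, 5 , 9]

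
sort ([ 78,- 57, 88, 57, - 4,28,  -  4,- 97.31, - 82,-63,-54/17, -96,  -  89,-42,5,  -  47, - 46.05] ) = [ -97.31, - 96,-89,  -  82,  -  63,  -  57,-47, - 46.05,  -  42,  -  4,-4,  -  54/17,5,28,57,78,88 ]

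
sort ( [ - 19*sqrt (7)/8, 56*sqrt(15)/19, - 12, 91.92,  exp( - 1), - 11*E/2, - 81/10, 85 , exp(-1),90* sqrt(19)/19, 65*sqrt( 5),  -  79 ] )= [ - 79, - 11*E/2,  -  12,-81/10, - 19 * sqrt(7)/8, exp(-1 ), exp( - 1), 56*sqrt( 15 ) /19, 90*sqrt(19 ) /19,85, 91.92, 65*sqrt(5)] 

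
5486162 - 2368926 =3117236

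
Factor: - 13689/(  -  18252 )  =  3/4 = 2^(- 2)*3^1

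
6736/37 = 6736/37= 182.05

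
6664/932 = 7 + 35/233 = 7.15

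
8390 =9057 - 667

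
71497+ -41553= 29944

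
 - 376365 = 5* (-75273 ) 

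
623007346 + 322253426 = 945260772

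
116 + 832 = 948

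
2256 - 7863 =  - 5607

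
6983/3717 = 1  +  3266/3717 = 1.88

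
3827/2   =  1913  +  1/2 = 1913.50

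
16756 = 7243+9513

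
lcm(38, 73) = 2774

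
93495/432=31165/144 = 216.42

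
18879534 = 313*60318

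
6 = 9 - 3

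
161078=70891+90187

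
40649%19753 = 1143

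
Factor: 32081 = 7^1 * 4583^1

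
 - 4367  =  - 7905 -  - 3538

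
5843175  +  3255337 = 9098512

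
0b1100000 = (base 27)3F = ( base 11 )88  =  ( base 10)96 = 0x60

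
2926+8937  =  11863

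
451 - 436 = 15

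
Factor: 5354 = 2^1*2677^1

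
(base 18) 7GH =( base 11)1a2a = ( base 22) 56L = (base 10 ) 2573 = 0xA0D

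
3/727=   3/727  =  0.00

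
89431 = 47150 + 42281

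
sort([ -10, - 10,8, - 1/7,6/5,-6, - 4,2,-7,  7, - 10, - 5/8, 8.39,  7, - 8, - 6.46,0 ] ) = [ - 10, - 10, - 10, - 8, - 7, - 6.46, - 6, - 4, - 5/8, - 1/7,0,6/5,2,7,7 , 8, 8.39] 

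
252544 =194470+58074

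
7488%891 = 360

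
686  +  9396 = 10082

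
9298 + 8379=17677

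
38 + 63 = 101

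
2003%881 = 241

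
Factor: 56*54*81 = 244944= 2^4*3^7*7^1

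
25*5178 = 129450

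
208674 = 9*23186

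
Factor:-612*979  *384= - 230072832 =- 2^9*3^3 * 11^1*17^1*89^1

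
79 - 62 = 17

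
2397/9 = 799/3 = 266.33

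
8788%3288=2212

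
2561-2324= 237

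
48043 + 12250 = 60293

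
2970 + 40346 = 43316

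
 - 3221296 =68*(-47372) 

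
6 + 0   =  6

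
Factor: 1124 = 2^2*281^1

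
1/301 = 1/301 = 0.00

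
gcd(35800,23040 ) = 40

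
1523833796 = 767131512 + 756702284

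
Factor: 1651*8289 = 13685139 = 3^3*13^1*127^1*307^1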